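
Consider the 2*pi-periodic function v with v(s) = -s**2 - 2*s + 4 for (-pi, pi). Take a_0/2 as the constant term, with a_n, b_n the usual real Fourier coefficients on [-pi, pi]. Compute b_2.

2

b_2 = 1/pi ∫_{-pi}^{pi} v(s) sin(2*s) ds.
Integrating by parts twice (tabular method), an antiderivative of (-s**2 - 2*s + 4) sin(2*s) is s**2*cos(2*s)/2 - s*sin(2*s)/2 + s*cos(2*s) - sin(2*s)/2 - 9*cos(2*s)/4; evaluating from -pi to pi: ∫_{-pi}^{pi} (-s**2 - 2*s + 4) sin(2*s) ds = (-9/4 + pi + pi**2/2) - (-pi - 9/4 + pi**2/2) = 2*pi.
Hence b_2 = (1/pi)·(2*pi) = 2.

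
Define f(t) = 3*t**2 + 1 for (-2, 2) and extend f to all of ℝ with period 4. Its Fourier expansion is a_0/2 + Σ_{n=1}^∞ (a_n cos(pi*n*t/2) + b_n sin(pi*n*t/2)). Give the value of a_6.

4/(3*pi**2)

a_6 = 1/2 ∫_{-2}^{2} f(t) cos(3*pi*t) dt.
f is even and cos(3*pi*t) is even, so the integrand is even and a_6 = ∫_0^{2} f(t) cos(3*pi*t) dt.
Integrating by parts twice (tabular method), an antiderivative of (3*t**2 + 1) cos(3*pi*t) is t**2*sin(3*pi*t)/pi + 2*t*cos(3*pi*t)/(3*pi**2) - 2*sin(3*pi*t)/(9*pi**3) + sin(3*pi*t)/(3*pi); evaluating from 0 to 2: ∫_{0}^{2} (3*t**2 + 1) cos(3*pi*t) dt = (4/(3*pi**2)) - (0) = 4/(3*pi**2).
Hence a_6 = 4/(3*pi**2).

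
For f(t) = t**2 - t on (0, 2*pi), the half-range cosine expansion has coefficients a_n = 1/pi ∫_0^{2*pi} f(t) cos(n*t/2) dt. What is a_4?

1

a_4 = 1/pi ∫_0^{2*pi} (t**2 - t) cos(2*t) dt.
Integrating by parts twice (tabular method), an antiderivative of (t**2 - t) cos(2*t) is t**2*sin(2*t)/2 - t*sin(2*t)/2 + t*cos(2*t)/2 - sin(2*t)/4 - cos(2*t)/4; evaluating from 0 to 2*pi: ∫_{0}^{2*pi} (t**2 - t) cos(2*t) dt = (-1/4 + pi) - (-1/4) = pi.
Hence a_4 = (1/pi)·(pi) = 1.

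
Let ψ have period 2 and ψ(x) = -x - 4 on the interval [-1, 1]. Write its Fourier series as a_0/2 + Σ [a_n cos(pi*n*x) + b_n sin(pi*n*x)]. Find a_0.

-8

a_0 = ∫_{-1}^{1} ψ(x) dx = -8.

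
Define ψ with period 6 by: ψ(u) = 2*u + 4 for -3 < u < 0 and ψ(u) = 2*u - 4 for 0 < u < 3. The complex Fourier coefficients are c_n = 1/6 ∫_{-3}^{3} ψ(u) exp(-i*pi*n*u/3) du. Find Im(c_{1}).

Since ψ is real-valued, Im(c_{1}) = -1/6 ∫_{-3}^{3} ψ(u) sin(pi*u/3) du = -b_{1}/2.
ψ is odd and sin(pi*u/3) is odd, so the integrand is even: ∫_{-3}^{3} ψ(u) sin(pi*u/3) du = 2∫_0^{3} ψ(u) sin(pi*u/3) du.
Integrating by parts (boundary term plus one more integral), an antiderivative of (2*u - 4) sin(pi*u/3) is -6*u*cos(pi*u/3)/pi + 18*sin(pi*u/3)/pi**2 + 12*cos(pi*u/3)/pi; evaluating from 0 to 3: ∫_{0}^{3} (2*u - 4) sin(pi*u/3) du = (6/pi) - (12/pi) = -6/pi.
So ∫_{-3}^{3} ψ(u) sin(pi*u/3) du = -12/pi.
Hence Im(c_{1}) = (-1/6)·(-12/pi) = 2/pi.

2/pi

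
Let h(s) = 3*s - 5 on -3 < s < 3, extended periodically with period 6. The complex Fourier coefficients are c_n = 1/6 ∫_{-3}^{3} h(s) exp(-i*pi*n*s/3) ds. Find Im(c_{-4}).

Since h is real-valued, Im(c_{-4}) = -1/6 ∫_{-3}^{3} h(s) sin(-4*pi*s/3) ds = b_{4}/2.
Integrating by parts (boundary term plus one more integral), an antiderivative of (3*s - 5) sin(-4*pi*s/3) is 9*s*cos(4*pi*s/3)/(4*pi) - 27*sin(4*pi*s/3)/(16*pi**2) - 15*cos(4*pi*s/3)/(4*pi); evaluating from -3 to 3: ∫_{-3}^{3} (3*s - 5) sin(-4*pi*s/3) ds = (3/pi) - (-21/(2*pi)) = 27/(2*pi).
Hence Im(c_{-4}) = (-1/6)·(27/(2*pi)) = -9/(4*pi).

-9/(4*pi)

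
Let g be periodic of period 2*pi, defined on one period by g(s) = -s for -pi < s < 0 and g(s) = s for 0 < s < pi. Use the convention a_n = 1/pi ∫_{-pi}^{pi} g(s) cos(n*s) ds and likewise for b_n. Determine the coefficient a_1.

-4/pi

a_1 = 1/pi ∫_{-pi}^{pi} g(s) cos(s) ds.
g is even and cos(s) is even, so the integrand is even and a_1 = 2/pi ∫_0^{pi} g(s) cos(s) ds.
Integrating by parts (boundary term plus one more integral), an antiderivative of (s) cos(s) is s*sin(s) + cos(s); evaluating from 0 to pi: ∫_{0}^{pi} (s) cos(s) ds = (-1) - (1) = -2.
Hence a_1 = (2/pi)·(-2) = -4/pi.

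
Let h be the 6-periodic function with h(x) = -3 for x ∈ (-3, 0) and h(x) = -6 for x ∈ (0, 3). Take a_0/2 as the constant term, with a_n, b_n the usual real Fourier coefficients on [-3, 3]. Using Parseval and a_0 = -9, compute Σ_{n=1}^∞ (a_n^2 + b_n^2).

Parseval: a_0^2/2 + Σ_{n≥1} (a_n^2+b_n^2) = 1/3 ∫_{-3}^{3} h(x)^2 dx = 45.
Subtract a_0^2/2 = 81/2: Σ (a_n^2+b_n^2) = 9/2.

9/2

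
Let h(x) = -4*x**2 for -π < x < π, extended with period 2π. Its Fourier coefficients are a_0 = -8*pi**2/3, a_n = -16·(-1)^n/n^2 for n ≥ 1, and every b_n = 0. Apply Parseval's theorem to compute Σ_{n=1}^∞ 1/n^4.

pi**4/90

Parseval: a_0^2/2 + Σ a_n^2 = (1/π) ∫_{-π}^{π} h(x)^2 dx = 32*pi**4/5.
Subtract a_0^2/2 = 32*pi**4/9: Σ a_n^2 = 128*pi**4/45.
Since a_n^2 = 256/n^4, Σ 1/n^4 = pi**4/90.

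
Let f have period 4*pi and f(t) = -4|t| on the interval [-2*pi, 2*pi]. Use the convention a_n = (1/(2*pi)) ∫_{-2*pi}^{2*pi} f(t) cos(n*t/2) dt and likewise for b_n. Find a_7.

32/(49*pi)

a_7 = (1/(2*pi)) ∫_{-2*pi}^{2*pi} f(t) cos(7*t/2) dt.
f is even and cos(7*t/2) is even, so the integrand is even and a_7 = 1/pi ∫_0^{2*pi} f(t) cos(7*t/2) dt.
Integrating by parts (boundary term plus one more integral), an antiderivative of (-4*t) cos(7*t/2) is -8*t*sin(7*t/2)/7 - 16*cos(7*t/2)/49; evaluating from 0 to 2*pi: ∫_{0}^{2*pi} (-4*t) cos(7*t/2) dt = (16/49) - (-16/49) = 32/49.
Hence a_7 = (1/pi)·(32/49) = 32/(49*pi).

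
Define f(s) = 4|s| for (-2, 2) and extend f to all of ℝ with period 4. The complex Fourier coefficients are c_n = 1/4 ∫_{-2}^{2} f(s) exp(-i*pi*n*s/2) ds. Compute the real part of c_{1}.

-16/pi**2

Since f is real-valued, Re(c_{1}) = 1/4 ∫_{-2}^{2} f(s) cos(pi*s/2) ds = a_{1}/2.
f is even and cos(pi*s/2) is even, so the integrand is even: ∫_{-2}^{2} f(s) cos(pi*s/2) ds = 2∫_0^{2} f(s) cos(pi*s/2) ds.
Integrating by parts (boundary term plus one more integral), an antiderivative of (4*s) cos(pi*s/2) is 8*s*sin(pi*s/2)/pi + 16*cos(pi*s/2)/pi**2; evaluating from 0 to 2: ∫_{0}^{2} (4*s) cos(pi*s/2) ds = (-16/pi**2) - (16/pi**2) = -32/pi**2.
So ∫_{-2}^{2} f(s) cos(pi*s/2) ds = -64/pi**2.
Hence Re(c_{1}) = (1/4)·(-64/pi**2) = -16/pi**2.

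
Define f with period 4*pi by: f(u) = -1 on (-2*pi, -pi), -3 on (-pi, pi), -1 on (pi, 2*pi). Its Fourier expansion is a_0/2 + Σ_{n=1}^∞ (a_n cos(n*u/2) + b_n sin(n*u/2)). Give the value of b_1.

b_1 = (1/(2*pi)) ∫_{-2*pi}^{2*pi} f(u) sin(u/2) du.
f is even and sin(u/2) is odd, so the integrand is odd over a symmetric interval and the integral vanishes.

0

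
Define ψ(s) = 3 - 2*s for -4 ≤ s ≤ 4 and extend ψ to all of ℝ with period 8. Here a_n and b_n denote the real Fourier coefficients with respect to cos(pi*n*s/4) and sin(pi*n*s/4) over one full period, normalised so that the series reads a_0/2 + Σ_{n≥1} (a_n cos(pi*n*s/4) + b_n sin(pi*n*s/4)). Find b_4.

b_4 = 1/4 ∫_{-4}^{4} ψ(s) sin(pi*s) ds.
Integrating by parts (boundary term plus one more integral), an antiderivative of (3 - 2*s) sin(pi*s) is 2*s*cos(pi*s)/pi - 2*sin(pi*s)/pi**2 - 3*cos(pi*s)/pi; evaluating from -4 to 4: ∫_{-4}^{4} (3 - 2*s) sin(pi*s) ds = (5/pi) - (-11/pi) = 16/pi.
Hence b_4 = (1/4)·(16/pi) = 4/pi.

4/pi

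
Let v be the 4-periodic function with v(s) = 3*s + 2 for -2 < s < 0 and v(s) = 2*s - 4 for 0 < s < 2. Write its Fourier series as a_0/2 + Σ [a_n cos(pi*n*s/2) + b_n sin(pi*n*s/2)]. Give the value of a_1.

4/pi**2

a_1 = 1/2 ∫_{-2}^{2} v(s) cos(pi*s/2) ds.
Split the integral at the breakpoints.
Integrating by parts (boundary term plus one more integral), an antiderivative of (3*s + 2) cos(pi*s/2) is 6*s*sin(pi*s/2)/pi + 4*sin(pi*s/2)/pi + 12*cos(pi*s/2)/pi**2; evaluating from -2 to 0: ∫_{-2}^{0} (3*s + 2) cos(pi*s/2) ds = (12/pi**2) - (-12/pi**2) = 24/pi**2.
Integrating by parts (boundary term plus one more integral), an antiderivative of (2*s - 4) cos(pi*s/2) is 4*s*sin(pi*s/2)/pi - 8*sin(pi*s/2)/pi + 8*cos(pi*s/2)/pi**2; evaluating from 0 to 2: ∫_{0}^{2} (2*s - 4) cos(pi*s/2) ds = (-8/pi**2) - (8/pi**2) = -16/pi**2.
Summing the pieces and multiplying by (1/2) gives a_1 = 4/pi**2.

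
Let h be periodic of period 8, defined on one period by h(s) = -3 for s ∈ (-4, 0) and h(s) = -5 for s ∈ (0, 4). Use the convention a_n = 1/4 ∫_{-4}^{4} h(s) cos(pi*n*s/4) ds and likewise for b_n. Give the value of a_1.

a_1 = 1/4 ∫_{-4}^{4} h(s) cos(pi*s/4) ds.
Split the integral at the breakpoints.
Directly, an antiderivative of (-3) cos(pi*s/4) is -12*sin(pi*s/4)/pi; evaluating from -4 to 0: ∫_{-4}^{0} (-3) cos(pi*s/4) ds = (0) - (0) = 0.
Directly, an antiderivative of (-5) cos(pi*s/4) is -20*sin(pi*s/4)/pi; evaluating from 0 to 4: ∫_{0}^{4} (-5) cos(pi*s/4) ds = (0) - (0) = 0.
Summing the pieces and multiplying by (1/4) gives a_1 = 0.

0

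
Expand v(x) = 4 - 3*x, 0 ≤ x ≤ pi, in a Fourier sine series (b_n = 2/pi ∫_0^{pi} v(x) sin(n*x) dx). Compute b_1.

b_1 = 2/pi ∫_0^{pi} (4 - 3*x) sin(x) dx.
Integrating by parts (boundary term plus one more integral), an antiderivative of (4 - 3*x) sin(x) is 3*x*cos(x) - 3*sin(x) - 4*cos(x); evaluating from 0 to pi: ∫_{0}^{pi} (4 - 3*x) sin(x) dx = (4 - 3*pi) - (-4) = 8 - 3*pi.
Hence b_1 = (2/pi)·(8 - 3*pi) = -6 + 16/pi.

-6 + 16/pi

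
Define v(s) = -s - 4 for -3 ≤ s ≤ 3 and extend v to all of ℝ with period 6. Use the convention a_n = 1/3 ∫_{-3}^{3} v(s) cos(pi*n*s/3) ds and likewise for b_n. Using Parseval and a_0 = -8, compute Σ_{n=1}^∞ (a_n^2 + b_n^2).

Parseval: a_0^2/2 + Σ_{n≥1} (a_n^2+b_n^2) = 1/3 ∫_{-3}^{3} v(s)^2 ds = 38.
Subtract a_0^2/2 = 32: Σ (a_n^2+b_n^2) = 6.

6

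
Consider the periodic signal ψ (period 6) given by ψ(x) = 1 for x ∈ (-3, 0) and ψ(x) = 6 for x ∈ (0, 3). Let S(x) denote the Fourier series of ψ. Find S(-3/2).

ψ is continuous at x = -3/2 with value 1, so the series converges to 1 there.

1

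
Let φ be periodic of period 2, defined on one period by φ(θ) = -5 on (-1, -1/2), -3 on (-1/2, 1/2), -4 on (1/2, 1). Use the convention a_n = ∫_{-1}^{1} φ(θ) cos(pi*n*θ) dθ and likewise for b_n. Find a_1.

3/pi

a_1 = ∫_{-1}^{1} φ(θ) cos(pi*θ) dθ.
Split the integral at the breakpoints.
Directly, an antiderivative of (-5) cos(pi*θ) is -5*sin(pi*θ)/pi; evaluating from -1 to -1/2: ∫_{-1}^{-1/2} (-5) cos(pi*θ) dθ = (5/pi) - (0) = 5/pi.
Directly, an antiderivative of (-3) cos(pi*θ) is -3*sin(pi*θ)/pi; evaluating from -1/2 to 1/2: ∫_{-1/2}^{1/2} (-3) cos(pi*θ) dθ = (-3/pi) - (3/pi) = -6/pi.
Directly, an antiderivative of (-4) cos(pi*θ) is -4*sin(pi*θ)/pi; evaluating from 1/2 to 1: ∫_{1/2}^{1} (-4) cos(pi*θ) dθ = (0) - (-4/pi) = 4/pi.
Summing the pieces gives a_1 = 3/pi.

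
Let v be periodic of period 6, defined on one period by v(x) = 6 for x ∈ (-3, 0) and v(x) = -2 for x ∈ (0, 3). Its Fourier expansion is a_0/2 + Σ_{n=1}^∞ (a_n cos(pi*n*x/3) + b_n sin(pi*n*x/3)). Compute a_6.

0

a_6 = 1/3 ∫_{-3}^{3} v(x) cos(2*pi*x) dx.
Split the integral at the breakpoints.
Directly, an antiderivative of (6) cos(2*pi*x) is 3*sin(2*pi*x)/pi; evaluating from -3 to 0: ∫_{-3}^{0} (6) cos(2*pi*x) dx = (0) - (0) = 0.
Directly, an antiderivative of (-2) cos(2*pi*x) is -sin(2*pi*x)/pi; evaluating from 0 to 3: ∫_{0}^{3} (-2) cos(2*pi*x) dx = (0) - (0) = 0.
Summing the pieces and multiplying by (1/3) gives a_6 = 0.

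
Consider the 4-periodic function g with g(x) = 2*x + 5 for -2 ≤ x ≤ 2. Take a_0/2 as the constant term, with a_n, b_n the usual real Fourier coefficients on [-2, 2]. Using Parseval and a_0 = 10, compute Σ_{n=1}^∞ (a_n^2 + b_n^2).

Parseval: a_0^2/2 + Σ_{n≥1} (a_n^2+b_n^2) = 1/2 ∫_{-2}^{2} g(x)^2 dx = 182/3.
Subtract a_0^2/2 = 50: Σ (a_n^2+b_n^2) = 32/3.

32/3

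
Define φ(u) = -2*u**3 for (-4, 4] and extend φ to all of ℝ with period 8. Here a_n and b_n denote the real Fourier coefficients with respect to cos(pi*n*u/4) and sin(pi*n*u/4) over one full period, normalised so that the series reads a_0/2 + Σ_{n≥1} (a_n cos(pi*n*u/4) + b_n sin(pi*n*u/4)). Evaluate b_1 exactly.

b_1 = 1/4 ∫_{-4}^{4} φ(u) sin(pi*u/4) du.
φ is odd and sin(pi*u/4) is odd, so the integrand is even and b_1 = 1/2 ∫_0^{4} φ(u) sin(pi*u/4) du.
Integrating by parts three times (tabular method), an antiderivative of (-2*u**3) sin(pi*u/4) is 8*u**3*cos(pi*u/4)/pi - 96*u**2*sin(pi*u/4)/pi**2 - 768*u*cos(pi*u/4)/pi**3 + 3072*sin(pi*u/4)/pi**4; evaluating from 0 to 4: ∫_{0}^{4} (-2*u**3) sin(pi*u/4) du = (-512/pi + 3072/pi**3) - (0) = -512/pi + 3072/pi**3.
Hence b_1 = (1/2)·(-512/pi + 3072/pi**3) = -256/pi + 1536/pi**3.

-256/pi + 1536/pi**3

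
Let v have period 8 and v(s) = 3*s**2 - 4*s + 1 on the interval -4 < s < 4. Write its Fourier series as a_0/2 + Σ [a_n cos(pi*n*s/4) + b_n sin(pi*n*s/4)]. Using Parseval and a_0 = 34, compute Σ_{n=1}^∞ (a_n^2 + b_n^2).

8704/15

Parseval: a_0^2/2 + Σ_{n≥1} (a_n^2+b_n^2) = 1/4 ∫_{-4}^{4} v(s)^2 ds = 17374/15.
Subtract a_0^2/2 = 578: Σ (a_n^2+b_n^2) = 8704/15.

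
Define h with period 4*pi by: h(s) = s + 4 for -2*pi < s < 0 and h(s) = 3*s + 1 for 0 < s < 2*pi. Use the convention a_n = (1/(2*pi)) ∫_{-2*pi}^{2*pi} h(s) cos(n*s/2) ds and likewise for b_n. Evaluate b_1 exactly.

b_1 = (1/(2*pi)) ∫_{-2*pi}^{2*pi} h(s) sin(s/2) ds.
Split the integral at the breakpoints.
Integrating by parts (boundary term plus one more integral), an antiderivative of (s + 4) sin(s/2) is -2*s*cos(s/2) + 4*sin(s/2) - 8*cos(s/2); evaluating from -2*pi to 0: ∫_{-2*pi}^{0} (s + 4) sin(s/2) ds = (-8) - (8 - 4*pi) = -16 + 4*pi.
Integrating by parts (boundary term plus one more integral), an antiderivative of (3*s + 1) sin(s/2) is -6*s*cos(s/2) + 12*sin(s/2) - 2*cos(s/2); evaluating from 0 to 2*pi: ∫_{0}^{2*pi} (3*s + 1) sin(s/2) ds = (2 + 12*pi) - (-2) = 4 + 12*pi.
Summing the pieces and multiplying by (1/(2*pi)) gives b_1 = 8 - 6/pi.

8 - 6/pi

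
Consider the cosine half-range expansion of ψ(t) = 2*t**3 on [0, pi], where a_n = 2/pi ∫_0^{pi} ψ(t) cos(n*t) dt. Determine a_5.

12*(4 - 25*pi**2)/(625*pi)

a_5 = 2/pi ∫_0^{pi} (2*t**3) cos(5*t) dt.
Integrating by parts three times (tabular method), an antiderivative of (2*t**3) cos(5*t) is 2*t**3*sin(5*t)/5 + 6*t**2*cos(5*t)/25 - 12*t*sin(5*t)/125 - 12*cos(5*t)/625; evaluating from 0 to pi: ∫_{0}^{pi} (2*t**3) cos(5*t) dt = (12/625 - 6*pi**2/25) - (-12/625) = 24/625 - 6*pi**2/25.
Hence a_5 = (2/pi)·(24/625 - 6*pi**2/25) = 12*(4 - 25*pi**2)/(625*pi).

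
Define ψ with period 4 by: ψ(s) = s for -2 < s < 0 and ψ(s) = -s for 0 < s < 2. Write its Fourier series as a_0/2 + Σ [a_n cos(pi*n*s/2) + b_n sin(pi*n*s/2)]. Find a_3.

a_3 = 1/2 ∫_{-2}^{2} ψ(s) cos(3*pi*s/2) ds.
ψ is even and cos(3*pi*s/2) is even, so the integrand is even and a_3 = ∫_0^{2} ψ(s) cos(3*pi*s/2) ds.
Integrating by parts (boundary term plus one more integral), an antiderivative of (-s) cos(3*pi*s/2) is -2*s*sin(3*pi*s/2)/(3*pi) - 4*cos(3*pi*s/2)/(9*pi**2); evaluating from 0 to 2: ∫_{0}^{2} (-s) cos(3*pi*s/2) ds = (4/(9*pi**2)) - (-4/(9*pi**2)) = 8/(9*pi**2).
Hence a_3 = 8/(9*pi**2).

8/(9*pi**2)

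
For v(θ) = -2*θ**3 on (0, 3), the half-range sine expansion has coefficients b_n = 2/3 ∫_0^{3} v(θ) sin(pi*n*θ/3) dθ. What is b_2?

b_2 = 2/3 ∫_0^{3} (-2*θ**3) sin(2*pi*θ/3) dθ.
Integrating by parts three times (tabular method), an antiderivative of (-2*θ**3) sin(2*pi*θ/3) is 3*θ**3*cos(2*pi*θ/3)/pi - 27*θ**2*sin(2*pi*θ/3)/(2*pi**2) - 81*θ*cos(2*pi*θ/3)/(2*pi**3) + 243*sin(2*pi*θ/3)/(4*pi**4); evaluating from 0 to 3: ∫_{0}^{3} (-2*θ**3) sin(2*pi*θ/3) dθ = (-243/(2*pi**3) + 81/pi) - (0) = -243/(2*pi**3) + 81/pi.
Hence b_2 = (2/3)·(-243/(2*pi**3) + 81/pi) = -81/pi**3 + 54/pi.

-81/pi**3 + 54/pi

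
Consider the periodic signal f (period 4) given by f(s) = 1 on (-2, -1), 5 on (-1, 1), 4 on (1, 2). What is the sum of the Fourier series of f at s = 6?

5/2

s = 6 differs from s = 2 by 1 full period(s), and the series is 4-periodic.
At s = 2 the one-sided limits are f(2^-) = 4 and f(2^+) = 1.
By Dirichlet's theorem the series converges to their average, [(4) + (1)]/2 = 5/2.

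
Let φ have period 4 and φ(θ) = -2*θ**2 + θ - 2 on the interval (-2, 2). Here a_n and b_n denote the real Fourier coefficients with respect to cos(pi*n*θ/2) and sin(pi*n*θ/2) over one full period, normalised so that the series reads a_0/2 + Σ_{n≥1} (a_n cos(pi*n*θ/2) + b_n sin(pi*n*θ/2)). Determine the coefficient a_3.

a_3 = 1/2 ∫_{-2}^{2} φ(θ) cos(3*pi*θ/2) dθ.
Integrating by parts twice (tabular method), an antiderivative of (-2*θ**2 + θ - 2) cos(3*pi*θ/2) is -4*θ**2*sin(3*pi*θ/2)/(3*pi) + 2*θ*sin(3*pi*θ/2)/(3*pi) - 16*θ*cos(3*pi*θ/2)/(9*pi**2) - 4*sin(3*pi*θ/2)/(3*pi) + 32*sin(3*pi*θ/2)/(27*pi**3) + 4*cos(3*pi*θ/2)/(9*pi**2); evaluating from -2 to 2: ∫_{-2}^{2} (-2*θ**2 + θ - 2) cos(3*pi*θ/2) dθ = (28/(9*pi**2)) - (-4/pi**2) = 64/(9*pi**2).
Hence a_3 = (1/2)·(64/(9*pi**2)) = 32/(9*pi**2).

32/(9*pi**2)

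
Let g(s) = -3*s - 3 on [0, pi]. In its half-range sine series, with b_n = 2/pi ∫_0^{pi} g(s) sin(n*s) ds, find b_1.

b_1 = 2/pi ∫_0^{pi} (-3*s - 3) sin(s) ds.
Integrating by parts (boundary term plus one more integral), an antiderivative of (-3*s - 3) sin(s) is 3*s*cos(s) - 3*sin(s) + 3*cos(s); evaluating from 0 to pi: ∫_{0}^{pi} (-3*s - 3) sin(s) ds = (-3*pi - 3) - (3) = -3*pi - 6.
Hence b_1 = (2/pi)·(-3*pi - 6) = -6 - 12/pi.

-6 - 12/pi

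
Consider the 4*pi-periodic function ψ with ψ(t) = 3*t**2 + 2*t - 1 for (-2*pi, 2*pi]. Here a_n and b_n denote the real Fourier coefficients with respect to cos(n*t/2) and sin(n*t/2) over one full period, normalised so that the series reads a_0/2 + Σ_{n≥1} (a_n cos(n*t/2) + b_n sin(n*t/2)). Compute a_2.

a_2 = (1/(2*pi)) ∫_{-2*pi}^{2*pi} ψ(t) cos(t) dt.
Integrating by parts twice (tabular method), an antiderivative of (3*t**2 + 2*t - 1) cos(t) is 3*t**2*sin(t) + 2*t*sin(t) + 6*t*cos(t) - 7*sin(t) + 2*cos(t); evaluating from -2*pi to 2*pi: ∫_{-2*pi}^{2*pi} (3*t**2 + 2*t - 1) cos(t) dt = (2 + 12*pi) - (2 - 12*pi) = 24*pi.
Hence a_2 = (1/(2*pi))·(24*pi) = 12.

12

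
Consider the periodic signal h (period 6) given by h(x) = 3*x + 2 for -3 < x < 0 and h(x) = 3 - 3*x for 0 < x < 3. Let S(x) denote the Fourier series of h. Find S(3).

At x = 3 the one-sided limits are h(3^-) = -6 and h(3^+) = -7.
By Dirichlet's theorem the series converges to their average, [(-6) + (-7)]/2 = -13/2.

-13/2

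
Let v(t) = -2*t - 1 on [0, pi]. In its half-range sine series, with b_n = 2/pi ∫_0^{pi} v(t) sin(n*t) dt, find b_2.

2

b_2 = 2/pi ∫_0^{pi} (-2*t - 1) sin(2*t) dt.
Integrating by parts (boundary term plus one more integral), an antiderivative of (-2*t - 1) sin(2*t) is t*cos(2*t) - sin(2*t)/2 + cos(2*t)/2; evaluating from 0 to pi: ∫_{0}^{pi} (-2*t - 1) sin(2*t) dt = (1/2 + pi) - (1/2) = pi.
Hence b_2 = (2/pi)·(pi) = 2.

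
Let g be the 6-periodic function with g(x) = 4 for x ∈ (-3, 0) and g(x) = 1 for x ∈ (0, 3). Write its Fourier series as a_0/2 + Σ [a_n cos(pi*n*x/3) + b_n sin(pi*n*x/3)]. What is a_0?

a_0 = 1/3 ∫_{-3}^{3} g(x) dx = 1/3 · (15) = 5.

5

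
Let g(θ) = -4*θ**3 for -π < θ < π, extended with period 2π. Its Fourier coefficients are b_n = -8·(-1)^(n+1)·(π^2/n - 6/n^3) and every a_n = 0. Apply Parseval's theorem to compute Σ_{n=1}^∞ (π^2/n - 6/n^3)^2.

pi**6/14

Parseval: Σ b_n^2 = (1/π) ∫_{-π}^{π} g(θ)^2 dθ = 32*pi**6/7.
b_n^2 = 64·(π^2/n - 6/n^3)^2, so the sum equals (32*pi**6/7)/64 = pi**6/14.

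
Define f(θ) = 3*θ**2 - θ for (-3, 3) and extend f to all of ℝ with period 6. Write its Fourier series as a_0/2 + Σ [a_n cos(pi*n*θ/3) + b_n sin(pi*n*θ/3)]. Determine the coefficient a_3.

a_3 = 1/3 ∫_{-3}^{3} f(θ) cos(pi*θ) dθ.
Integrating by parts twice (tabular method), an antiderivative of (3*θ**2 - θ) cos(pi*θ) is 3*θ**2*sin(pi*θ)/pi - θ*sin(pi*θ)/pi + 6*θ*cos(pi*θ)/pi**2 - 6*sin(pi*θ)/pi**3 - cos(pi*θ)/pi**2; evaluating from -3 to 3: ∫_{-3}^{3} (3*θ**2 - θ) cos(pi*θ) dθ = (-17/pi**2) - (19/pi**2) = -36/pi**2.
Hence a_3 = (1/3)·(-36/pi**2) = -12/pi**2.

-12/pi**2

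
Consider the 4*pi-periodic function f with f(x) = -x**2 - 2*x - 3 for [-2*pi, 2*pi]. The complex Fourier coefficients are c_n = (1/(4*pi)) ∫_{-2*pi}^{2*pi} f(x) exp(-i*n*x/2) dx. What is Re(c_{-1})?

Since f is real-valued, Re(c_{-1}) = (1/(4*pi)) ∫_{-2*pi}^{2*pi} f(x) cos(-x/2) dx = a_{1}/2.
Integrating by parts twice (tabular method), an antiderivative of (-x**2 - 2*x - 3) cos(-x/2) is -2*x**2*sin(x/2) - 4*x*sin(x/2) - 8*x*cos(x/2) + 10*sin(x/2) - 8*cos(x/2); evaluating from -2*pi to 2*pi: ∫_{-2*pi}^{2*pi} (-x**2 - 2*x - 3) cos(-x/2) dx = (8 + 16*pi) - (8 - 16*pi) = 32*pi.
Hence Re(c_{-1}) = (1/(4*pi))·(32*pi) = 8.

8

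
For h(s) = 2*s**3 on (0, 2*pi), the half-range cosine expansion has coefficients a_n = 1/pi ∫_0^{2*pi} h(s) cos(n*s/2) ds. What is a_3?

32*(4 - 9*pi**2)/(27*pi)

a_3 = 1/pi ∫_0^{2*pi} (2*s**3) cos(3*s/2) ds.
Integrating by parts three times (tabular method), an antiderivative of (2*s**3) cos(3*s/2) is 4*s**3*sin(3*s/2)/3 + 8*s**2*cos(3*s/2)/3 - 32*s*sin(3*s/2)/9 - 64*cos(3*s/2)/27; evaluating from 0 to 2*pi: ∫_{0}^{2*pi} (2*s**3) cos(3*s/2) ds = (64/27 - 32*pi**2/3) - (-64/27) = 128/27 - 32*pi**2/3.
Hence a_3 = (1/pi)·(128/27 - 32*pi**2/3) = 32*(4 - 9*pi**2)/(27*pi).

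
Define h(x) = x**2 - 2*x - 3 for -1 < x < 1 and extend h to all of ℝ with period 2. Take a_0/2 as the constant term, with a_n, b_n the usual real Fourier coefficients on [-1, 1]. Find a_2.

pi**(-2)

a_2 = ∫_{-1}^{1} h(x) cos(2*pi*x) dx.
Integrating by parts twice (tabular method), an antiderivative of (x**2 - 2*x - 3) cos(2*pi*x) is x**2*sin(2*pi*x)/(2*pi) - x*sin(2*pi*x)/pi + x*cos(2*pi*x)/(2*pi**2) - 3*sin(2*pi*x)/(2*pi) - sin(2*pi*x)/(4*pi**3) - cos(2*pi*x)/(2*pi**2); evaluating from -1 to 1: ∫_{-1}^{1} (x**2 - 2*x - 3) cos(2*pi*x) dx = (0) - (-1/pi**2) = pi**(-2).
Hence a_2 = pi**(-2).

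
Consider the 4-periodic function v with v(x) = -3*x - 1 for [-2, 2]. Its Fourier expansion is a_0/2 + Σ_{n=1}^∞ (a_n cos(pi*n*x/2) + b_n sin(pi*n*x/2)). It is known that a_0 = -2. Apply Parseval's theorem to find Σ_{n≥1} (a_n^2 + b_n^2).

Parseval: a_0^2/2 + Σ_{n≥1} (a_n^2+b_n^2) = 1/2 ∫_{-2}^{2} v(x)^2 dx = 26.
Subtract a_0^2/2 = 2: Σ (a_n^2+b_n^2) = 24.

24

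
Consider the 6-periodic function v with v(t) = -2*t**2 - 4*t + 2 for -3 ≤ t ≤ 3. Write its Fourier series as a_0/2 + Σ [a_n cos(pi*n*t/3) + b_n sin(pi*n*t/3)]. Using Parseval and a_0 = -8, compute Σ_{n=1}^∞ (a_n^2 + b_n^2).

Parseval: a_0^2/2 + Σ_{n≥1} (a_n^2+b_n^2) = 1/3 ∫_{-3}^{3} v(t)^2 dt = 928/5.
Subtract a_0^2/2 = 32: Σ (a_n^2+b_n^2) = 768/5.

768/5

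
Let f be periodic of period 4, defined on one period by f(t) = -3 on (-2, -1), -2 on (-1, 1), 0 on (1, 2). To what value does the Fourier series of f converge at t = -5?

t = -5 differs from t = -1 by -1 full period(s), and the series is 4-periodic.
At t = -1 the one-sided limits are f(-1^-) = -3 and f(-1^+) = -2.
By Dirichlet's theorem the series converges to their average, [(-3) + (-2)]/2 = -5/2.

-5/2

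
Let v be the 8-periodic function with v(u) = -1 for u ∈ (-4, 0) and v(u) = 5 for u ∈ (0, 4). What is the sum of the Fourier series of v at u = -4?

2

At u = -4 the one-sided limits are v(-4^-) = 5 and v(-4^+) = -1.
By Dirichlet's theorem the series converges to their average, [(5) + (-1)]/2 = 2.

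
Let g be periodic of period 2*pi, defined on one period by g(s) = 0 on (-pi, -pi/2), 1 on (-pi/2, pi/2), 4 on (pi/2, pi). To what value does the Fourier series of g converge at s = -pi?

s = -pi differs from s = pi by -1 full period(s), and the series is 2*pi-periodic.
At s = pi the one-sided limits are g(pi^-) = 4 and g(pi^+) = 0.
By Dirichlet's theorem the series converges to their average, [(4) + (0)]/2 = 2.

2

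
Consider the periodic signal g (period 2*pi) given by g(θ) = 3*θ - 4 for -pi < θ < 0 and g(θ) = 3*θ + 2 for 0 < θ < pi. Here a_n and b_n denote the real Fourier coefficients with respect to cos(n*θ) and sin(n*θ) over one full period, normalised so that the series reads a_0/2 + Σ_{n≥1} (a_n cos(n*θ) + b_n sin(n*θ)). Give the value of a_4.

0

a_4 = 1/pi ∫_{-pi}^{pi} g(θ) cos(4*θ) dθ.
Split the integral at the breakpoints.
Integrating by parts (boundary term plus one more integral), an antiderivative of (3*θ - 4) cos(4*θ) is 3*θ*sin(4*θ)/4 - sin(4*θ) + 3*cos(4*θ)/16; evaluating from -pi to 0: ∫_{-pi}^{0} (3*θ - 4) cos(4*θ) dθ = (3/16) - (3/16) = 0.
Integrating by parts (boundary term plus one more integral), an antiderivative of (3*θ + 2) cos(4*θ) is 3*θ*sin(4*θ)/4 + sin(4*θ)/2 + 3*cos(4*θ)/16; evaluating from 0 to pi: ∫_{0}^{pi} (3*θ + 2) cos(4*θ) dθ = (3/16) - (3/16) = 0.
Summing the pieces and multiplying by (1/pi) gives a_4 = 0.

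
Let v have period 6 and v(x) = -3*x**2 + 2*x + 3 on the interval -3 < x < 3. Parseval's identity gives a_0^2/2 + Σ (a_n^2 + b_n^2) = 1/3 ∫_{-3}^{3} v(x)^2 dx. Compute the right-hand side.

1128/5

1/3 ∫_{-3}^{3} v(x)^2 dx = 1/3 · (3384/5) = 1128/5.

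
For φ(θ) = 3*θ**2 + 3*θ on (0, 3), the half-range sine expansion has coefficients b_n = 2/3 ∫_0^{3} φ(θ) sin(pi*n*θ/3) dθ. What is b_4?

-18/pi

b_4 = 2/3 ∫_0^{3} (3*θ**2 + 3*θ) sin(4*pi*θ/3) dθ.
Integrating by parts twice (tabular method), an antiderivative of (3*θ**2 + 3*θ) sin(4*pi*θ/3) is -9*θ**2*cos(4*pi*θ/3)/(4*pi) + 27*θ*sin(4*pi*θ/3)/(8*pi**2) - 9*θ*cos(4*pi*θ/3)/(4*pi) + 27*sin(4*pi*θ/3)/(16*pi**2) + 81*cos(4*pi*θ/3)/(32*pi**3); evaluating from 0 to 3: ∫_{0}^{3} (3*θ**2 + 3*θ) sin(4*pi*θ/3) dθ = (-27/pi + 81/(32*pi**3)) - (81/(32*pi**3)) = -27/pi.
Hence b_4 = (2/3)·(-27/pi) = -18/pi.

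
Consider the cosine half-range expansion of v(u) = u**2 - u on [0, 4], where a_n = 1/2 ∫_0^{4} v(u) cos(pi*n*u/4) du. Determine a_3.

a_3 = 1/2 ∫_0^{4} (u**2 - u) cos(3*pi*u/4) du.
Integrating by parts twice (tabular method), an antiderivative of (u**2 - u) cos(3*pi*u/4) is 4*u**2*sin(3*pi*u/4)/(3*pi) - 4*u*sin(3*pi*u/4)/(3*pi) + 32*u*cos(3*pi*u/4)/(9*pi**2) - 128*sin(3*pi*u/4)/(27*pi**3) - 16*cos(3*pi*u/4)/(9*pi**2); evaluating from 0 to 4: ∫_{0}^{4} (u**2 - u) cos(3*pi*u/4) du = (-112/(9*pi**2)) - (-16/(9*pi**2)) = -32/(3*pi**2).
Hence a_3 = (1/2)·(-32/(3*pi**2)) = -16/(3*pi**2).

-16/(3*pi**2)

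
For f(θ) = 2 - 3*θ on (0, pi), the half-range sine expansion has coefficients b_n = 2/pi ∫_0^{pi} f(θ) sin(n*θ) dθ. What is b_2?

b_2 = 2/pi ∫_0^{pi} (2 - 3*θ) sin(2*θ) dθ.
Integrating by parts (boundary term plus one more integral), an antiderivative of (2 - 3*θ) sin(2*θ) is 3*θ*cos(2*θ)/2 - 3*sin(2*θ)/4 - cos(2*θ); evaluating from 0 to pi: ∫_{0}^{pi} (2 - 3*θ) sin(2*θ) dθ = (-1 + 3*pi/2) - (-1) = 3*pi/2.
Hence b_2 = (2/pi)·(3*pi/2) = 3.

3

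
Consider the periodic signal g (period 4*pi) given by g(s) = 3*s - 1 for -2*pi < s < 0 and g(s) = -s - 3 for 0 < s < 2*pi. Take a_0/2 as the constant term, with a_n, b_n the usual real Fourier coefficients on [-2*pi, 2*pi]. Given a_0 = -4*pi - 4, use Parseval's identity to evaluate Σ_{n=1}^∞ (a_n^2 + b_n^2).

-4*pi + 2 + 16*pi**2/3

Parseval: a_0^2/2 + Σ_{n≥1} (a_n^2+b_n^2) = (1/(2*pi)) ∫_{-2*pi}^{2*pi} g(s)^2 ds = 10 + 12*pi + 40*pi**2/3.
Subtract a_0^2/2 = 8*(1 + pi)**2: Σ (a_n^2+b_n^2) = -4*pi + 2 + 16*pi**2/3.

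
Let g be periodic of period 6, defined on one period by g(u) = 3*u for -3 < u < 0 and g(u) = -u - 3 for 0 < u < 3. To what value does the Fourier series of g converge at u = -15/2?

-9/2

u = -15/2 differs from u = -3/2 by -1 full period(s), and the series is 6-periodic.
g is continuous at u = -3/2 with value -9/2, so the series converges to -9/2 there.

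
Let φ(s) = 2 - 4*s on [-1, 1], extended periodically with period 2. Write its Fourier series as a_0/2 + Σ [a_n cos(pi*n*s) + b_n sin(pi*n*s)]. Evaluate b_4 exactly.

b_4 = ∫_{-1}^{1} φ(s) sin(4*pi*s) ds.
Integrating by parts (boundary term plus one more integral), an antiderivative of (2 - 4*s) sin(4*pi*s) is s*cos(4*pi*s)/pi - sin(4*pi*s)/(4*pi**2) - cos(4*pi*s)/(2*pi); evaluating from -1 to 1: ∫_{-1}^{1} (2 - 4*s) sin(4*pi*s) ds = (1/(2*pi)) - (-3/(2*pi)) = 2/pi.
Hence b_4 = 2/pi.

2/pi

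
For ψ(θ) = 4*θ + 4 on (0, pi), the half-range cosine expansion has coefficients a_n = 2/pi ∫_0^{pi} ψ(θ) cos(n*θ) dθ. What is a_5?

-16/(25*pi)

a_5 = 2/pi ∫_0^{pi} (4*θ + 4) cos(5*θ) dθ.
Integrating by parts (boundary term plus one more integral), an antiderivative of (4*θ + 4) cos(5*θ) is 4*θ*sin(5*θ)/5 + 4*sin(5*θ)/5 + 4*cos(5*θ)/25; evaluating from 0 to pi: ∫_{0}^{pi} (4*θ + 4) cos(5*θ) dθ = (-4/25) - (4/25) = -8/25.
Hence a_5 = (2/pi)·(-8/25) = -16/(25*pi).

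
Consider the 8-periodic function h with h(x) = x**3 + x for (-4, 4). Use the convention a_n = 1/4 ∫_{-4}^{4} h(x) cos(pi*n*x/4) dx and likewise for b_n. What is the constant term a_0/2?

0

a_0 = 1/4 ∫_{-4}^{4} h(x) dx = 1/4 · (0) = 0.
So the constant term a_0/2 = 0.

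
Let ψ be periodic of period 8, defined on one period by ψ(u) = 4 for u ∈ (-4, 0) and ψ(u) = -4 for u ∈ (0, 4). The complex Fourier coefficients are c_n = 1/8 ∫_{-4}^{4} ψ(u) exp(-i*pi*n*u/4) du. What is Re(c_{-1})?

0

Since ψ is real-valued, Re(c_{-1}) = 1/8 ∫_{-4}^{4} ψ(u) cos(-pi*u/4) du = a_{1}/2.
(ψ is odd, so the integrand is odd over a symmetric interval and the integral vanishes.)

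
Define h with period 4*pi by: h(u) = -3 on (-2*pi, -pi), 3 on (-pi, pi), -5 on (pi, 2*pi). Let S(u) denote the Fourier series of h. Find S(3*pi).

0

u = 3*pi differs from u = -pi by 1 full period(s), and the series is 4*pi-periodic.
At u = -pi the one-sided limits are h(-pi^-) = -3 and h(-pi^+) = 3.
By Dirichlet's theorem the series converges to their average, [(-3) + (3)]/2 = 0.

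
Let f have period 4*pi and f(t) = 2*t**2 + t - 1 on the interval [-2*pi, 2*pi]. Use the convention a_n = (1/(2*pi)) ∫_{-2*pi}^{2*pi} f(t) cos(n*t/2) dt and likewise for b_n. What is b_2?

-2

b_2 = (1/(2*pi)) ∫_{-2*pi}^{2*pi} f(t) sin(t) dt.
Integrating by parts twice (tabular method), an antiderivative of (2*t**2 + t - 1) sin(t) is -2*t**2*cos(t) + 4*t*sin(t) - t*cos(t) + sin(t) + 5*cos(t); evaluating from -2*pi to 2*pi: ∫_{-2*pi}^{2*pi} (2*t**2 + t - 1) sin(t) dt = (-8*pi**2 - 2*pi + 5) - (-8*pi**2 + 5 + 2*pi) = -4*pi.
Hence b_2 = (1/(2*pi))·(-4*pi) = -2.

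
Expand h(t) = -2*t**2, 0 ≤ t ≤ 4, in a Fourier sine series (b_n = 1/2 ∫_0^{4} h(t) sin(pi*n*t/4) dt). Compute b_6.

b_6 = 1/2 ∫_0^{4} (-2*t**2) sin(3*pi*t/2) dt.
Integrating by parts twice (tabular method), an antiderivative of (-2*t**2) sin(3*pi*t/2) is 4*t**2*cos(3*pi*t/2)/(3*pi) - 16*t*sin(3*pi*t/2)/(9*pi**2) - 32*cos(3*pi*t/2)/(27*pi**3); evaluating from 0 to 4: ∫_{0}^{4} (-2*t**2) sin(3*pi*t/2) dt = (32*(-1 + 18*pi**2)/(27*pi**3)) - (-32/(27*pi**3)) = 64/(3*pi).
Hence b_6 = (1/2)·(64/(3*pi)) = 32/(3*pi).

32/(3*pi)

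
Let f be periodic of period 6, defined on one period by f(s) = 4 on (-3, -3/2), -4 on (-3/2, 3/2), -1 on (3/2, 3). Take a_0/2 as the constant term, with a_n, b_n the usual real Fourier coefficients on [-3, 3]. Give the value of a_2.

0

a_2 = 1/3 ∫_{-3}^{3} f(s) cos(2*pi*s/3) ds.
Split the integral at the breakpoints.
Directly, an antiderivative of (4) cos(2*pi*s/3) is 6*sin(2*pi*s/3)/pi; evaluating from -3 to -3/2: ∫_{-3}^{-3/2} (4) cos(2*pi*s/3) ds = (0) - (0) = 0.
Directly, an antiderivative of (-4) cos(2*pi*s/3) is -6*sin(2*pi*s/3)/pi; evaluating from -3/2 to 3/2: ∫_{-3/2}^{3/2} (-4) cos(2*pi*s/3) ds = (0) - (0) = 0.
Directly, an antiderivative of (-1) cos(2*pi*s/3) is -3*sin(2*pi*s/3)/(2*pi); evaluating from 3/2 to 3: ∫_{3/2}^{3} (-1) cos(2*pi*s/3) ds = (0) - (0) = 0.
Summing the pieces and multiplying by (1/3) gives a_2 = 0.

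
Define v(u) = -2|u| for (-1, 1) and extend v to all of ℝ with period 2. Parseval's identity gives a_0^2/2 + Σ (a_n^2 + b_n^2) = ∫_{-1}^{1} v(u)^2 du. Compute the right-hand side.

∫_{-1}^{1} v(u)^2 du = 8/3.

8/3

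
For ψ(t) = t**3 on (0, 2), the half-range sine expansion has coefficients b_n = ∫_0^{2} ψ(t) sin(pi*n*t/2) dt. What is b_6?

4*(1 - 6*pi**2)/(9*pi**3)

b_6 = ∫_0^{2} (t**3) sin(3*pi*t) dt.
Integrating by parts three times (tabular method), an antiderivative of (t**3) sin(3*pi*t) is -t**3*cos(3*pi*t)/(3*pi) + t**2*sin(3*pi*t)/(3*pi**2) + 2*t*cos(3*pi*t)/(9*pi**3) - 2*sin(3*pi*t)/(27*pi**4); evaluating from 0 to 2: ∫_{0}^{2} (t**3) sin(3*pi*t) dt = (4*(1 - 6*pi**2)/(9*pi**3)) - (0) = 4*(1 - 6*pi**2)/(9*pi**3).
Hence b_6 = 4*(1 - 6*pi**2)/(9*pi**3).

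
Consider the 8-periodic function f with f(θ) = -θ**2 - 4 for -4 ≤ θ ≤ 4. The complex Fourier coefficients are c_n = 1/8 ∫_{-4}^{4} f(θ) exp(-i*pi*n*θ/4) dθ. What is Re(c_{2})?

-8/pi**2

Since f is real-valued, Re(c_{2}) = 1/8 ∫_{-4}^{4} f(θ) cos(pi*θ/2) dθ = a_{2}/2.
f is even and cos(pi*θ/2) is even, so the integrand is even: ∫_{-4}^{4} f(θ) cos(pi*θ/2) dθ = 2∫_0^{4} f(θ) cos(pi*θ/2) dθ.
Integrating by parts twice (tabular method), an antiderivative of (-θ**2 - 4) cos(pi*θ/2) is -2*θ**2*sin(pi*θ/2)/pi - 8*θ*cos(pi*θ/2)/pi**2 - 8*sin(pi*θ/2)/pi + 16*sin(pi*θ/2)/pi**3; evaluating from 0 to 4: ∫_{0}^{4} (-θ**2 - 4) cos(pi*θ/2) dθ = (-32/pi**2) - (0) = -32/pi**2.
So ∫_{-4}^{4} f(θ) cos(pi*θ/2) dθ = -64/pi**2.
Hence Re(c_{2}) = (1/8)·(-64/pi**2) = -8/pi**2.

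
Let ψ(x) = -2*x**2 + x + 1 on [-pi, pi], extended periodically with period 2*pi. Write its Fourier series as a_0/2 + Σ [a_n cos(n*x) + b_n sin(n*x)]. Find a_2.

-2

a_2 = 1/pi ∫_{-pi}^{pi} ψ(x) cos(2*x) dx.
Integrating by parts twice (tabular method), an antiderivative of (-2*x**2 + x + 1) cos(2*x) is -x**2*sin(2*x) + x*sin(2*x)/2 - x*cos(2*x) + sin(2*x) + cos(2*x)/4; evaluating from -pi to pi: ∫_{-pi}^{pi} (-2*x**2 + x + 1) cos(2*x) dx = (1/4 - pi) - (1/4 + pi) = -2*pi.
Hence a_2 = (1/pi)·(-2*pi) = -2.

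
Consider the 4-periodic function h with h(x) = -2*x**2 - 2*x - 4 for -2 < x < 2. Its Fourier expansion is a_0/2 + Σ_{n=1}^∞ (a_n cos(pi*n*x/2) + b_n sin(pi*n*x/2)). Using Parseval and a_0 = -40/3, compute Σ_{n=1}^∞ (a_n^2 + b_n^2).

Parseval: a_0^2/2 + Σ_{n≥1} (a_n^2+b_n^2) = 1/2 ∫_{-2}^{2} h(x)^2 dx = 1664/15.
Subtract a_0^2/2 = 800/9: Σ (a_n^2+b_n^2) = 992/45.

992/45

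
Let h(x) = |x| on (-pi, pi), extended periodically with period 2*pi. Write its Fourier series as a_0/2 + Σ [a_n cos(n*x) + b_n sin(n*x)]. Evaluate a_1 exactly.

-4/pi

a_1 = 1/pi ∫_{-pi}^{pi} h(x) cos(x) dx.
h is even and cos(x) is even, so the integrand is even and a_1 = 2/pi ∫_0^{pi} h(x) cos(x) dx.
Integrating by parts (boundary term plus one more integral), an antiderivative of (x) cos(x) is x*sin(x) + cos(x); evaluating from 0 to pi: ∫_{0}^{pi} (x) cos(x) dx = (-1) - (1) = -2.
Hence a_1 = (2/pi)·(-2) = -4/pi.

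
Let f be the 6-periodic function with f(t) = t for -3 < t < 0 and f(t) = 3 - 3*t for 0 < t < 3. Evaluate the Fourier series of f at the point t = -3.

-9/2

At t = -3 the one-sided limits are f(-3^-) = -6 and f(-3^+) = -3.
By Dirichlet's theorem the series converges to their average, [(-6) + (-3)]/2 = -9/2.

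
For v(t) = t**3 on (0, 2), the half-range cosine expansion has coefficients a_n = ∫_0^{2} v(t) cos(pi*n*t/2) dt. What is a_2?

12/pi**2

a_2 = ∫_0^{2} (t**3) cos(pi*t) dt.
Integrating by parts three times (tabular method), an antiderivative of (t**3) cos(pi*t) is t**3*sin(pi*t)/pi + 3*t**2*cos(pi*t)/pi**2 - 6*t*sin(pi*t)/pi**3 - 6*cos(pi*t)/pi**4; evaluating from 0 to 2: ∫_{0}^{2} (t**3) cos(pi*t) dt = (6*(-1 + 2*pi**2)/pi**4) - (-6/pi**4) = 12/pi**2.
Hence a_2 = 12/pi**2.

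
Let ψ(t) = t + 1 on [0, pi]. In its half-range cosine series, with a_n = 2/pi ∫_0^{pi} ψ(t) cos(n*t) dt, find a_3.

a_3 = 2/pi ∫_0^{pi} (t + 1) cos(3*t) dt.
Integrating by parts (boundary term plus one more integral), an antiderivative of (t + 1) cos(3*t) is t*sin(3*t)/3 + sin(3*t)/3 + cos(3*t)/9; evaluating from 0 to pi: ∫_{0}^{pi} (t + 1) cos(3*t) dt = (-1/9) - (1/9) = -2/9.
Hence a_3 = (2/pi)·(-2/9) = -4/(9*pi).

-4/(9*pi)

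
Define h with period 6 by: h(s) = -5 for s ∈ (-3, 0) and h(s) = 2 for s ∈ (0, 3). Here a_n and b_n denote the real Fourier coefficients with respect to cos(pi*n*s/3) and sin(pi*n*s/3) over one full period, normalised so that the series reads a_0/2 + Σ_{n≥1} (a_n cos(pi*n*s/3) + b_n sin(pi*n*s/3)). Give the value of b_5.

b_5 = 1/3 ∫_{-3}^{3} h(s) sin(5*pi*s/3) ds.
Split the integral at the breakpoints.
Directly, an antiderivative of (-5) sin(5*pi*s/3) is 3*cos(5*pi*s/3)/pi; evaluating from -3 to 0: ∫_{-3}^{0} (-5) sin(5*pi*s/3) ds = (3/pi) - (-3/pi) = 6/pi.
Directly, an antiderivative of (2) sin(5*pi*s/3) is -6*cos(5*pi*s/3)/(5*pi); evaluating from 0 to 3: ∫_{0}^{3} (2) sin(5*pi*s/3) ds = (6/(5*pi)) - (-6/(5*pi)) = 12/(5*pi).
Summing the pieces and multiplying by (1/3) gives b_5 = 14/(5*pi).

14/(5*pi)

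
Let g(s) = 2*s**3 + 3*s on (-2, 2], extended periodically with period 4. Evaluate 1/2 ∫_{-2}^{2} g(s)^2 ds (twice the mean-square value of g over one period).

6088/35

1/2 ∫_{-2}^{2} g(s)^2 ds = 1/2 · (12176/35) = 6088/35.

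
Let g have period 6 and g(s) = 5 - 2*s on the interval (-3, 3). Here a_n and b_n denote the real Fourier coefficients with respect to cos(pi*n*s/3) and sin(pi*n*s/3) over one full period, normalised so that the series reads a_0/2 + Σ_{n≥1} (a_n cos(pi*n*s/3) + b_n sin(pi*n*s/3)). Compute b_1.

b_1 = 1/3 ∫_{-3}^{3} g(s) sin(pi*s/3) ds.
Integrating by parts (boundary term plus one more integral), an antiderivative of (5 - 2*s) sin(pi*s/3) is 6*s*cos(pi*s/3)/pi - 18*sin(pi*s/3)/pi**2 - 15*cos(pi*s/3)/pi; evaluating from -3 to 3: ∫_{-3}^{3} (5 - 2*s) sin(pi*s/3) ds = (-3/pi) - (33/pi) = -36/pi.
Hence b_1 = (1/3)·(-36/pi) = -12/pi.

-12/pi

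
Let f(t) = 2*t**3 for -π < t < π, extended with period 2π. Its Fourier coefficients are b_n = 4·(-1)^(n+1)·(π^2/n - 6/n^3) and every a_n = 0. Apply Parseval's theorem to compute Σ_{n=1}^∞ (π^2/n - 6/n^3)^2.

Parseval: Σ b_n^2 = (1/π) ∫_{-π}^{π} f(t)^2 dt = 8*pi**6/7.
b_n^2 = 16·(π^2/n - 6/n^3)^2, so the sum equals (8*pi**6/7)/16 = pi**6/14.

pi**6/14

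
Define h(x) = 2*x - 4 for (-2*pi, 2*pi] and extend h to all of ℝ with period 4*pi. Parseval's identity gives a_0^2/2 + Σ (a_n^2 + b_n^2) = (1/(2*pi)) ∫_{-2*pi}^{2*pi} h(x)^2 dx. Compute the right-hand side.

(1/(2*pi)) ∫_{-2*pi}^{2*pi} h(x)^2 dx = (1/(2*pi)) · (64*pi*(3 + pi**2)/3) = 32 + 32*pi**2/3.

32 + 32*pi**2/3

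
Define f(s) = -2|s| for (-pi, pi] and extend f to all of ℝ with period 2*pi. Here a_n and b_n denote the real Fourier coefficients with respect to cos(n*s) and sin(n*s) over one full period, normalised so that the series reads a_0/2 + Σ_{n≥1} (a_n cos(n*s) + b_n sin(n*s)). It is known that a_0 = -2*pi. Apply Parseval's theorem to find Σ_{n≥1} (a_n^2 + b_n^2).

2*pi**2/3

Parseval: a_0^2/2 + Σ_{n≥1} (a_n^2+b_n^2) = 1/pi ∫_{-pi}^{pi} f(s)^2 ds = 8*pi**2/3.
Subtract a_0^2/2 = 2*pi**2: Σ (a_n^2+b_n^2) = 2*pi**2/3.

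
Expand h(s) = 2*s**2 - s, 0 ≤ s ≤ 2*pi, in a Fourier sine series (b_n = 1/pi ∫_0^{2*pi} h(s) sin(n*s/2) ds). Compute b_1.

-64/pi - 4 + 16*pi

b_1 = 1/pi ∫_0^{2*pi} (2*s**2 - s) sin(s/2) ds.
Integrating by parts twice (tabular method), an antiderivative of (2*s**2 - s) sin(s/2) is -4*s**2*cos(s/2) + 16*s*sin(s/2) + 2*s*cos(s/2) - 4*sin(s/2) + 32*cos(s/2); evaluating from 0 to 2*pi: ∫_{0}^{2*pi} (2*s**2 - s) sin(s/2) ds = (-32 - 4*pi + 16*pi**2) - (32) = -64 - 4*pi + 16*pi**2.
Hence b_1 = (1/pi)·(-64 - 4*pi + 16*pi**2) = -64/pi - 4 + 16*pi.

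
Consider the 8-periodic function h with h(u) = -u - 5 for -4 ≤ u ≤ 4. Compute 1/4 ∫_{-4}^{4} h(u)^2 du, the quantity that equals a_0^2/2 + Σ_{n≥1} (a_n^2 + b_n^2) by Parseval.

1/4 ∫_{-4}^{4} h(u)^2 du = 1/4 · (728/3) = 182/3.

182/3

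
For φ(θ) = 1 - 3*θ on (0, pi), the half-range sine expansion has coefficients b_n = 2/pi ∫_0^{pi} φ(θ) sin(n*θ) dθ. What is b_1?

-6 + 4/pi

b_1 = 2/pi ∫_0^{pi} (1 - 3*θ) sin(θ) dθ.
Integrating by parts (boundary term plus one more integral), an antiderivative of (1 - 3*θ) sin(θ) is 3*θ*cos(θ) - 3*sin(θ) - cos(θ); evaluating from 0 to pi: ∫_{0}^{pi} (1 - 3*θ) sin(θ) dθ = (1 - 3*pi) - (-1) = 2 - 3*pi.
Hence b_1 = (2/pi)·(2 - 3*pi) = -6 + 4/pi.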